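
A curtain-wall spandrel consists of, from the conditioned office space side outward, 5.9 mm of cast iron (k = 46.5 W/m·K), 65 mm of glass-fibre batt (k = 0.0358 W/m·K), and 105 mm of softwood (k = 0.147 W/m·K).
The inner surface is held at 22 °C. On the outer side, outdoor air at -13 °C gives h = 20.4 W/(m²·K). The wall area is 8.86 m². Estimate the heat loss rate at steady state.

Model the wall as resistances in series:
R_cast iron = L/(kA) = 0.0059/(46.5×8.86) = 1.432×10^-5 K/W
R_glass-fibre batt = L/(kA) = 0.065/(0.0358×8.86) = 0.2049 K/W
R_softwood = L/(kA) = 0.105/(0.147×8.86) = 0.08062 K/W
R_outer film = 1/(h_o·A) = 1/(20.4×8.86) = 0.005533 K/W
R_total = 0.2911 K/W
Q = ΔT / R_total = 35 / 0.2911

Q ≈ 120 W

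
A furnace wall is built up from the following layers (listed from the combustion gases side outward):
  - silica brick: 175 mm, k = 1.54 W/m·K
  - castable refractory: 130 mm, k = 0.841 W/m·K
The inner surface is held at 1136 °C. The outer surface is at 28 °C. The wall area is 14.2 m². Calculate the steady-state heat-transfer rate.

Model the wall as resistances in series:
R_silica brick = L/(kA) = 0.175/(1.54×14.2) = 0.008003 K/W
R_castable refractory = L/(kA) = 0.13/(0.841×14.2) = 0.01089 K/W
R_total = 0.01889 K/W
Q = ΔT / R_total = 1108 / 0.01889

Q ≈ 58700 W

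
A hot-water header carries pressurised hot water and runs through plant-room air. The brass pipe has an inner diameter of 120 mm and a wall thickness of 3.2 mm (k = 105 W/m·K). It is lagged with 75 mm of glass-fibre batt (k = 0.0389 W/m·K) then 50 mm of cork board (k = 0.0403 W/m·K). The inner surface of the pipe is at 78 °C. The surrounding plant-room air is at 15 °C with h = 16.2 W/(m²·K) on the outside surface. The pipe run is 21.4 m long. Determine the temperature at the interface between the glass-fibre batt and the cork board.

T ≈ 32.9 °C

Cylindrical conduction, so R = ln(r₂/r₁)/(2πkL) per layer, in series:
R_brass pipe wall = ln(63.2/60)/(2π×105×21.4) = 3.68×10^-6 K/W
R_glass-fibre batt = ln(138.2/63.2)/(2π×0.0389×21.4) = 0.1496 K/W
R_cork board = ln(188.2/138.2)/(2π×0.0403×21.4) = 0.05699 K/W
R_outer film = 1/(h_o·2πr_oL) = 1/(16.2×2π×0.1882×21.4) = 0.002439 K/W
R_total = 0.209 K/W
Q = ΔT/R_total = 63/0.209
Q = 301 W
T_interface = T_inner − Q·ΣR(inner→interface) = 78 − 301×0.1496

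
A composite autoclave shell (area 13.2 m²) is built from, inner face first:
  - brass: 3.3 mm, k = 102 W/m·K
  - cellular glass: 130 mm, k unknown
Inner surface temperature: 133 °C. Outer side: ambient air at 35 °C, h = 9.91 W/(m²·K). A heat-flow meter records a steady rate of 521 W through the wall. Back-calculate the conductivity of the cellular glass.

Thermal resistances in series:
R_brass = L/(kA) = 0.0033/(102×13.2) = 2.451×10^-6 K/W
R_outer film = 1/(h_o·A) = 1/(9.91×13.2) = 0.007645 K/W
Sum of known resistances R_other = 0.007647 K/W
Total R = ΔT/Q = 98/521 = 0.1881 K/W
R_cellular glass = R_total − R_other = 0.1805 K/W
k = L/(R·A) = 0.13/(0.1805×13.2)

k ≈ 0.0546 W/(m·K)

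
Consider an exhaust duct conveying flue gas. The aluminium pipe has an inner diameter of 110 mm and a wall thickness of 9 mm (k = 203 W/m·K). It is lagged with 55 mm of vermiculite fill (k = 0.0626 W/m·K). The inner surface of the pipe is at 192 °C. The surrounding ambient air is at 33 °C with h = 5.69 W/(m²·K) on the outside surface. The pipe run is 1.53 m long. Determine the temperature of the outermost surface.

For a radial system each layer contributes R = ln(r_out/r_in)/(2πkL); films add R = 1/(hA).
R_aluminium pipe wall = ln(64/55)/(2π×203×1.53) = 7.766×10^-5 K/W
R_vermiculite fill = ln(119/64)/(2π×0.0626×1.53) = 1.031 K/W
R_outer film = 1/(h_o·2πr_oL) = 1/(5.69×2π×0.119×1.53) = 0.1536 K/W
R_total = 1.184 K/W
Q = ΔT/R_total = 159/1.184
Q = 134 W
T_interface = T_inner − Q·ΣR(inner→interface) = 192 − 134×1.031

T ≈ 53.6 °C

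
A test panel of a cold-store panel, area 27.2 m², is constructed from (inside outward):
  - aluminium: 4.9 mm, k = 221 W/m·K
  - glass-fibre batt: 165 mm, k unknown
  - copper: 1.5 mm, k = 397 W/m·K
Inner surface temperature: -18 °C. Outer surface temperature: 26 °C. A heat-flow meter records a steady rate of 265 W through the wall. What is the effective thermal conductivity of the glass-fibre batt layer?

k ≈ 0.0365 W/(m·K)

Model the wall as resistances in series:
R_aluminium = L/(kA) = 0.0049/(221×27.2) = 8.151×10^-7 K/W
R_copper = L/(kA) = 0.0015/(397×27.2) = 1.389×10^-7 K/W
Sum of known resistances R_other = 9.541×10^-7 K/W
Total R = ΔT/Q = 44/265 = 0.166 K/W
R_glass-fibre batt = R_total − R_other = 0.166 K/W
k = L/(R·A) = 0.165/(0.166×27.2)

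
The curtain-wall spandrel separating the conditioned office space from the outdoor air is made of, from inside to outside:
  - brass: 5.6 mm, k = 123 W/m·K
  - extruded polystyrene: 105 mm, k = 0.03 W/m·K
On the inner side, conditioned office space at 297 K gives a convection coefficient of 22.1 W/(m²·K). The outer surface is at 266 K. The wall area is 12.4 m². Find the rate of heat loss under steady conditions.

Treating each layer as a thermal resistance in series:
R_inner film = 1/(h_i·A) = 1/(22.1×12.4) = 0.003649 K/W
R_brass = L/(kA) = 0.0056/(123×12.4) = 3.672×10^-6 K/W
R_extruded polystyrene = L/(kA) = 0.105/(0.03×12.4) = 0.2823 K/W
R_total = 0.2859 K/W
Q = ΔT / R_total = 31 / 0.2859

Q ≈ 108 W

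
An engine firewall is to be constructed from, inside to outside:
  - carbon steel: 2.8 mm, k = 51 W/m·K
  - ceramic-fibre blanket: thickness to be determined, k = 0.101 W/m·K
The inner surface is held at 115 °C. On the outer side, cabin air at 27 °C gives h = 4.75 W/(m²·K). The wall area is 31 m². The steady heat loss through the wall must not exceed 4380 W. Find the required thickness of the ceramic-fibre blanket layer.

L ≈ 41.6 mm

Series thermal resistances:
R_carbon steel = L/(kA) = 0.0028/(51×31) = 1.771×10^-6 K/W
R_outer film = 1/(h_o·A) = 1/(4.75×31) = 0.006791 K/W
Sum of the known resistances R_other = 0.006793 K/W
Required total resistance R_tot = ΔT/Q_allow = 88/4380 = 0.02009 K/W
R_ceramic-fibre blanket = R_tot − R_other = 0.0133 K/W
L = R·k·A = 0.0133×0.101×31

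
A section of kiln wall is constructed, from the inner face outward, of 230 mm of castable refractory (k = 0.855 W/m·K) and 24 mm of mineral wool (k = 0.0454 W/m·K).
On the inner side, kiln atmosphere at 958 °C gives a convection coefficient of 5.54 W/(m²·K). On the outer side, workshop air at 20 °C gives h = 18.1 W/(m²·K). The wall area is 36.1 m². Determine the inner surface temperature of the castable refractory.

Series thermal resistances:
R_inner film = 1/(h_i·A) = 1/(5.54×36.1) = 0.005 K/W
R_castable refractory = L/(kA) = 0.23/(0.855×36.1) = 0.007452 K/W
R_mineral wool = L/(kA) = 0.024/(0.0454×36.1) = 0.01464 K/W
R_outer film = 1/(h_o·A) = 1/(18.1×36.1) = 0.00153 K/W
R_total = 0.02863 K/W;  Q = ΔT/R_total = 938/0.02863 = 32770 W
T_interface = T_inner − Q·ΣR(inner→interface) = 958 − 32800×0.005

T ≈ 794 °C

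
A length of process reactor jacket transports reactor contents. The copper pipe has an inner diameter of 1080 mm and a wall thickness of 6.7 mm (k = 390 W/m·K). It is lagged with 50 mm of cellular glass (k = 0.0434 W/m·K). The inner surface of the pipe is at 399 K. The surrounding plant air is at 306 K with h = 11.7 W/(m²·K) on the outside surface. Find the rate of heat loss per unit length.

Treating each annulus and film as a series resistance:
R_copper pipe wall = ln(546.7/540)/(2π×390×1) = 5.032×10^-6 K/W
R_cellular glass = ln(596.7/546.7)/(2π×0.0434×1) = 0.3209 K/W
R_outer film = 1/(h_o·2πr_oL) = 1/(11.7×2π×0.5967×1) = 0.0228 K/W
R_total = 0.3437 K/W
Q = ΔT/R_total = 93/0.3437

q′ ≈ 271 W/m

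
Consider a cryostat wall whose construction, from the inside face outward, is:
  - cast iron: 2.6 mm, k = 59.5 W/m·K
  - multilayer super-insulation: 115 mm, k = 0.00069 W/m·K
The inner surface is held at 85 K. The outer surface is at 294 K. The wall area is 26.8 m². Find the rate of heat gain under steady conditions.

Series thermal resistances:
R_cast iron = L/(kA) = 0.0026/(59.5×26.8) = 1.631×10^-6 K/W
R_multilayer super-insulation = L/(kA) = 0.115/(0.00069×26.8) = 6.219 K/W
R_total = 6.219 K/W
Q = ΔT / R_total = 209 / 6.219

Q ≈ 33.6 W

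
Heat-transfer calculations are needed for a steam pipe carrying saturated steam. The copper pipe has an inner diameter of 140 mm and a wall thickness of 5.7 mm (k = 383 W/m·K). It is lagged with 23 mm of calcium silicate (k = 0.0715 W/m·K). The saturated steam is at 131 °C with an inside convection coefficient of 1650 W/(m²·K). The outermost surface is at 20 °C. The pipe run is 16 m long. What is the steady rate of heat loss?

Radial resistances (cylindrical: R_cond = ln(r_o/r_i)/(2πkL), R_conv = 1/(h·2πrL)):
R_inner film = 1/(h_i·2πr₁L) = 1/(1650×2π×0.07×16) = 8.612×10^-5 K/W
R_copper pipe wall = ln(75.7/70)/(2π×383×16) = 2.033×10^-6 K/W
R_calcium silicate = ln(98.7/75.7)/(2π×0.0715×16) = 0.03691 K/W
R_total = 0.037 K/W
Q = ΔT/R_total = 111/0.037

Q ≈ 3000 W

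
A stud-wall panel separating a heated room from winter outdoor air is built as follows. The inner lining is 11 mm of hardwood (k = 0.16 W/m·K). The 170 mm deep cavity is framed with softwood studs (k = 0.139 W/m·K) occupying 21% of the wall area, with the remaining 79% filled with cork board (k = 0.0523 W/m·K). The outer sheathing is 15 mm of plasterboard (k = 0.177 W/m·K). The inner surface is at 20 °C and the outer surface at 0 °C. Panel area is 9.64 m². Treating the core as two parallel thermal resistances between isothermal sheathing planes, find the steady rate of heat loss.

Sheathing layers in series; stud and cavity paths in parallel between them.
R_inner = 0.011/(0.16×9.64) = 0.007132 K/W
R_stud  = 0.17/(0.139×0.21×9.64) = 0.6041 K/W
R_cav   = 0.17/(0.0523×0.79×9.64) = 0.4268 K/W
1/R_core = 1/R_stud + 1/R_cav → R_core = 0.2501 K/W
R_outer = 0.015/(0.177×9.64) = 0.008791 K/W
R_total = 0.266 K/W
Q = ΔT/R_total = 20/0.266

Q ≈ 75.2 W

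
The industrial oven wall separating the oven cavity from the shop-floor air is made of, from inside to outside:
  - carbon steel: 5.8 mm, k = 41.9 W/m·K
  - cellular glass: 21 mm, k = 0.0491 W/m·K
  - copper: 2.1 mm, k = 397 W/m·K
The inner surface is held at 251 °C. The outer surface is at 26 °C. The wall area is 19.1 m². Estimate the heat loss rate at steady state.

Q ≈ 10000 W

Thermal resistances in series:
R_carbon steel = L/(kA) = 0.0058/(41.9×19.1) = 7.247×10^-6 K/W
R_cellular glass = L/(kA) = 0.021/(0.0491×19.1) = 0.02239 K/W
R_copper = L/(kA) = 0.0021/(397×19.1) = 2.769×10^-7 K/W
R_total = 0.0224 K/W
Q = ΔT / R_total = 225 / 0.0224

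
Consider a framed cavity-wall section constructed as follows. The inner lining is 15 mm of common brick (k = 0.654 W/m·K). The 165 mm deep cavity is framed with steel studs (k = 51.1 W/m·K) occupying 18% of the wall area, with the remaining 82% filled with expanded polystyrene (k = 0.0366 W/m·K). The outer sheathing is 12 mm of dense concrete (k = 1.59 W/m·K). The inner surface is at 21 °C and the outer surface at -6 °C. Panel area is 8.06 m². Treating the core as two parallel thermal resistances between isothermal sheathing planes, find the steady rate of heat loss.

Q ≈ 4500 W

Sheathing layers in series; stud and cavity paths in parallel between them.
R_inner = 0.015/(0.654×8.06) = 0.002846 K/W
R_stud  = 0.165/(51.1×0.18×8.06) = 0.002226 K/W
R_cav   = 0.165/(0.0366×0.82×8.06) = 0.6821 K/W
1/R_core = 1/R_stud + 1/R_cav → R_core = 0.002218 K/W
R_outer = 0.012/(1.59×8.06) = 9.364×10^-4 K/W
R_total = 0.006 K/W
Q = ΔT/R_total = 27/0.006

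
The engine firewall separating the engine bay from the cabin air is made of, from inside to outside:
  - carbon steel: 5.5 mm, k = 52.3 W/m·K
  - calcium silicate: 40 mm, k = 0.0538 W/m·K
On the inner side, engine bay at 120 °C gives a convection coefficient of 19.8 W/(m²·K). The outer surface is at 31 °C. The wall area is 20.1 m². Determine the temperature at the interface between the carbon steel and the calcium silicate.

Treating each layer as a thermal resistance in series:
R_inner film = 1/(h_i·A) = 1/(19.8×20.1) = 0.002513 K/W
R_carbon steel = L/(kA) = 0.0055/(52.3×20.1) = 5.232×10^-6 K/W
R_calcium silicate = L/(kA) = 0.04/(0.0538×20.1) = 0.03699 K/W
R_total = 0.03951 K/W;  Q = ΔT/R_total = 89/0.03951 = 2253 W
T_interface = T_inner − Q·ΣR(inner→interface) = 120 − 2250×0.002518

T ≈ 114 °C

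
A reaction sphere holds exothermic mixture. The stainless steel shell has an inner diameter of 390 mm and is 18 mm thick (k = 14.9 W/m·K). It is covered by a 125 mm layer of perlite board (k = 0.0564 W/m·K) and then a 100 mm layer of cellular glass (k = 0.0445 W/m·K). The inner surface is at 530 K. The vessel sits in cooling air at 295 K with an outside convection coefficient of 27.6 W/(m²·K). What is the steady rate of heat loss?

Q ≈ 63.9 W

Spherical conduction: R = (1/r_in − 1/r_out)/(4πk) per layer; series-sum.
R_stainless steel shell = (1/0.195 − 1/0.213)/(4π×14.9) = 0.002315 K/W
R_perlite board = (1/0.213 − 1/0.338)/(4π×0.0564) = 2.45 K/W
R_cellular glass = (1/0.338 − 1/0.438)/(4π×0.0445) = 1.208 K/W
R_outer film = 1/(h·4πr_o²) = 1/(27.6×4π×0.438²) = 0.01503 K/W
R_total = 3.675 K/W
Q = ΔT/R_total = 235/3.675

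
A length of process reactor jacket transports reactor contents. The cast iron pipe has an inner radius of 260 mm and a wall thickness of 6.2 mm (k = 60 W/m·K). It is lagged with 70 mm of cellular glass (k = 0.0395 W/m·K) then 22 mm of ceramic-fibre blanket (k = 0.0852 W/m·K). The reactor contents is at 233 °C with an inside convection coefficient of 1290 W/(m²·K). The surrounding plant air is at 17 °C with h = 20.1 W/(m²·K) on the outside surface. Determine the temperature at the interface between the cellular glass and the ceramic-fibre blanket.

Per-layer cylindrical resistances, series-summed:
R_inner film = 1/(h_i·2πr₁L) = 1/(1290×2π×0.26×1) = 4.745×10^-4 K/W
R_cast iron pipe wall = ln(266.2/260)/(2π×60×1) = 6.251×10^-5 K/W
R_cellular glass = ln(336.2/266.2)/(2π×0.0395×1) = 0.9407 K/W
R_ceramic-fibre blanket = ln(358.2/336.2)/(2π×0.0852×1) = 0.1184 K/W
R_outer film = 1/(h_o·2πr_oL) = 1/(20.1×2π×0.3582×1) = 0.02211 K/W
R_total = 1.082 K/W
Q = ΔT/R_total = 216/1.082
Q = 200 W/m
T_interface = T_inner − Q·ΣR(inner→interface) = 233 − 200×0.9412

T ≈ 45.1 °C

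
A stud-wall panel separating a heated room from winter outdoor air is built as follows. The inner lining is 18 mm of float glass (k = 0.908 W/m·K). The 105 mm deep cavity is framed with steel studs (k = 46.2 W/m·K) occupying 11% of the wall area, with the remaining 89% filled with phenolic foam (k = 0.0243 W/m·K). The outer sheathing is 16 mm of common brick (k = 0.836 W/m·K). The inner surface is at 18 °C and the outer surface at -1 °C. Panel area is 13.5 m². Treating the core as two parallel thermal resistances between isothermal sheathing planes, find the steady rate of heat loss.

Sheathing layers in series; stud and cavity paths in parallel between them.
R_inner = 0.018/(0.908×13.5) = 0.001468 K/W
R_stud  = 0.105/(46.2×0.11×13.5) = 0.00153 K/W
R_cav   = 0.105/(0.0243×0.89×13.5) = 0.3596 K/W
1/R_core = 1/R_stud + 1/R_cav → R_core = 0.001524 K/W
R_outer = 0.016/(0.836×13.5) = 0.001418 K/W
R_total = 0.00441 K/W
Q = ΔT/R_total = 19/0.00441

Q ≈ 4310 W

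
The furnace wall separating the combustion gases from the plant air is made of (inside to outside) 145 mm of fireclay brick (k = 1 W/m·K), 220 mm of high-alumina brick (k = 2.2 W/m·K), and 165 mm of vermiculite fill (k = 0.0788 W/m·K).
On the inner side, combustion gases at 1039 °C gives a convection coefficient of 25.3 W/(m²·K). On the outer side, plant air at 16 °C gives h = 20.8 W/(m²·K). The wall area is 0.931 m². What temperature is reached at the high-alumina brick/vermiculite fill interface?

T ≈ 919 °C

Series thermal resistances:
R_inner film = 1/(h_i·A) = 1/(25.3×0.931) = 0.04246 K/W
R_fireclay brick = L/(kA) = 0.145/(1×0.931) = 0.1557 K/W
R_high-alumina brick = L/(kA) = 0.22/(2.2×0.931) = 0.1074 K/W
R_vermiculite fill = L/(kA) = 0.165/(0.0788×0.931) = 2.249 K/W
R_outer film = 1/(h_o·A) = 1/(20.8×0.931) = 0.05164 K/W
R_total = 2.606 K/W;  Q = ΔT/R_total = 1023/2.606 = 392.5 W
T_interface = T_inner − Q·ΣR(inner→interface) = 1039 − 393×0.3056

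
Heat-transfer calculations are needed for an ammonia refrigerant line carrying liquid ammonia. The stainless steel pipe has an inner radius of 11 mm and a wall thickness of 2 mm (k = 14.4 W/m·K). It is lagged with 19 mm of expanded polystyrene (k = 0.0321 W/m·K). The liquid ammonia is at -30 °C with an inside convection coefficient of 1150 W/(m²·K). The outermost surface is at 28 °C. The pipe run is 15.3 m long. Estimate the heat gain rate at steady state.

Q ≈ 198 W

Cylindrical conduction, so R = ln(r₂/r₁)/(2πkL) per layer, in series:
R_inner film = 1/(h_i·2πr₁L) = 1/(1150×2π×0.011×15.3) = 8.223×10^-4 K/W
R_stainless steel pipe wall = ln(13/11)/(2π×14.4×15.3) = 1.207×10^-4 K/W
R_expanded polystyrene = ln(32/13)/(2π×0.0321×15.3) = 0.2919 K/W
R_total = 0.2929 K/W
Q = ΔT/R_total = 58/0.2929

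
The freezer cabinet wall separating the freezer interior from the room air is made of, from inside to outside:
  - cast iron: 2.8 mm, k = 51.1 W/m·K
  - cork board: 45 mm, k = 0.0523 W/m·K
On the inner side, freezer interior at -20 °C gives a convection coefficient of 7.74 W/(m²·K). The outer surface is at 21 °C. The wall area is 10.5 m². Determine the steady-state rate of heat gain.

Q ≈ 435 W

Model the wall as resistances in series:
R_inner film = 1/(h_i·A) = 1/(7.74×10.5) = 0.0123 K/W
R_cast iron = L/(kA) = 0.0028/(51.1×10.5) = 5.219×10^-6 K/W
R_cork board = L/(kA) = 0.045/(0.0523×10.5) = 0.08194 K/W
R_total = 0.09425 K/W
Q = ΔT / R_total = 41 / 0.09425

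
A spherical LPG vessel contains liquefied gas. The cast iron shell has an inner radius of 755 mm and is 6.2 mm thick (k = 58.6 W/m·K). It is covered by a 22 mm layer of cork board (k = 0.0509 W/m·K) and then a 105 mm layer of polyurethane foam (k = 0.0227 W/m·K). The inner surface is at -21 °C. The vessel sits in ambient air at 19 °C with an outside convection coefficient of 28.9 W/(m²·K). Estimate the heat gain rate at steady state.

Q ≈ 67.8 W

Spherical conduction: R = (1/r_in − 1/r_out)/(4πk) per layer; series-sum.
R_cast iron shell = (1/0.755 − 1/0.7612)/(4π×58.6) = 1.465×10^-5 K/W
R_cork board = (1/0.7612 − 1/0.7832)/(4π×0.0509) = 0.05769 K/W
R_polyurethane foam = (1/0.7832 − 1/0.8882)/(4π×0.0227) = 0.5291 K/W
R_outer film = 1/(h·4πr_o²) = 1/(28.9×4π×0.8882²) = 0.00349 K/W
R_total = 0.5903 K/W
Q = ΔT/R_total = 40/0.5903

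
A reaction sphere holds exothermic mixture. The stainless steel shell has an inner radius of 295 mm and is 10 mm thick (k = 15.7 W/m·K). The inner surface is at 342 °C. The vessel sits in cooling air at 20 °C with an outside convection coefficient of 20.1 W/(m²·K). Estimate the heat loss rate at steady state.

Radial (spherical) resistances in series:
R_stainless steel shell = (1/0.295 − 1/0.305)/(4π×15.7) = 5.633×10^-4 K/W
R_outer film = 1/(h·4πr_o²) = 1/(20.1×4π×0.305²) = 0.04256 K/W
R_total = 0.04312 K/W
Q = ΔT/R_total = 322/0.04312

Q ≈ 7470 W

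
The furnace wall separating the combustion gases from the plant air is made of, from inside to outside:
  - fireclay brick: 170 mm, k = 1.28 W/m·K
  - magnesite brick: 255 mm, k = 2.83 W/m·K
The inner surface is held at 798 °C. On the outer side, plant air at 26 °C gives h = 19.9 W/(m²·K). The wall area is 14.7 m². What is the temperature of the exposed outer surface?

T ≈ 168 °C

Thermal resistances in series:
R_fireclay brick = L/(kA) = 0.17/(1.28×14.7) = 0.009035 K/W
R_magnesite brick = L/(kA) = 0.255/(2.83×14.7) = 0.00613 K/W
R_outer film = 1/(h_o·A) = 1/(19.9×14.7) = 0.003418 K/W
R_total = 0.01858 K/W;  Q = ΔT/R_total = 772/0.01858 = 41540 W
T_interface = T_inner − Q·ΣR(inner→interface) = 798 − 41500×0.01516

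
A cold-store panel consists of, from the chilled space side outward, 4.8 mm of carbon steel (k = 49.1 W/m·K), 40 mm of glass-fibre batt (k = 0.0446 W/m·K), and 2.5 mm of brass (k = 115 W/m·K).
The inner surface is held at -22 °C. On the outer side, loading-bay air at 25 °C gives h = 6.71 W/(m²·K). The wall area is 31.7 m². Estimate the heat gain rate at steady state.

Using the resistance-network approach (series):
R_carbon steel = L/(kA) = 0.0048/(49.1×31.7) = 3.084×10^-6 K/W
R_glass-fibre batt = L/(kA) = 0.04/(0.0446×31.7) = 0.02829 K/W
R_brass = L/(kA) = 0.0025/(115×31.7) = 6.858×10^-7 K/W
R_outer film = 1/(h_o·A) = 1/(6.71×31.7) = 0.004701 K/W
R_total = 0.033 K/W
Q = ΔT / R_total = 47 / 0.033

Q ≈ 1420 W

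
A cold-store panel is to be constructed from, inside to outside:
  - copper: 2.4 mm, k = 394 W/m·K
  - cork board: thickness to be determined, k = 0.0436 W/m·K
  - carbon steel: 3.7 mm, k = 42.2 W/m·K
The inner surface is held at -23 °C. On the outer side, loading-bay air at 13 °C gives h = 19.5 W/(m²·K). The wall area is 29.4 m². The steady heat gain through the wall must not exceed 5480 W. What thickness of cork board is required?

Series thermal resistances:
R_copper = L/(kA) = 0.0024/(394×29.4) = 2.072×10^-7 K/W
R_carbon steel = L/(kA) = 0.0037/(42.2×29.4) = 2.982×10^-6 K/W
R_outer film = 1/(h_o·A) = 1/(19.5×29.4) = 0.001744 K/W
Sum of the known resistances R_other = 0.001747 K/W
Required total resistance R_tot = ΔT/Q_allow = 36/5480 = 0.006569 K/W
R_cork board = R_tot − R_other = 0.004822 K/W
L = R·k·A = 0.004822×0.0436×29.4

L ≈ 6.18 mm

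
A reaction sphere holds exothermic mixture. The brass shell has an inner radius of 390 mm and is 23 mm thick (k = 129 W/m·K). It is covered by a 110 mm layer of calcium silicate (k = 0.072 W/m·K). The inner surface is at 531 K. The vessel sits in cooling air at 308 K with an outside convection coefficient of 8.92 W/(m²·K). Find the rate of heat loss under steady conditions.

Q ≈ 374 W

Spherical conduction: R = (1/r_in − 1/r_out)/(4πk) per layer; series-sum.
R_brass shell = (1/0.39 − 1/0.413)/(4π×129) = 8.809×10^-5 K/W
R_calcium silicate = (1/0.413 − 1/0.523)/(4π×0.072) = 0.5629 K/W
R_outer film = 1/(h·4πr_o²) = 1/(8.92×4π×0.523²) = 0.03262 K/W
R_total = 0.5956 K/W
Q = ΔT/R_total = 223/0.5956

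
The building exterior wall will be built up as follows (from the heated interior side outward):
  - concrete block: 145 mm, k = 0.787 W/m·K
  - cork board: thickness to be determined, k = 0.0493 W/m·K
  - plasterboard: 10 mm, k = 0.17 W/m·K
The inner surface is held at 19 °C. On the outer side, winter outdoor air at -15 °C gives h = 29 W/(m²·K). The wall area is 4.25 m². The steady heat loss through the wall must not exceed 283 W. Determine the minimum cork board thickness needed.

L ≈ 11.5 mm

Using the resistance-network approach (series):
R_concrete block = L/(kA) = 0.145/(0.787×4.25) = 0.04335 K/W
R_plasterboard = L/(kA) = 0.01/(0.17×4.25) = 0.01384 K/W
R_outer film = 1/(h_o·A) = 1/(29×4.25) = 0.008114 K/W
Sum of the known resistances R_other = 0.06531 K/W
Required total resistance R_tot = ΔT/Q_allow = 34/283 = 0.1201 K/W
R_cork board = R_tot − R_other = 0.05484 K/W
L = R·k·A = 0.05484×0.0493×4.25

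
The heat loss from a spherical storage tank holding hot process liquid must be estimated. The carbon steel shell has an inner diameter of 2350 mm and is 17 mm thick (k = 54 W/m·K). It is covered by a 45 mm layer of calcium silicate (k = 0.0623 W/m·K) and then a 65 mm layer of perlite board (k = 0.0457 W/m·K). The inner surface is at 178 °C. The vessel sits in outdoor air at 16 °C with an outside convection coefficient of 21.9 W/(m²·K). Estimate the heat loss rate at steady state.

Q ≈ 1450 W

Radial (spherical) resistances in series:
R_carbon steel shell = (1/1.175 − 1/1.192)/(4π×54) = 1.789×10^-5 K/W
R_calcium silicate = (1/1.192 − 1/1.237)/(4π×0.0623) = 0.03898 K/W
R_perlite board = (1/1.237 − 1/1.302)/(4π×0.0457) = 0.07028 K/W
R_outer film = 1/(h·4πr_o²) = 1/(21.9×4π×1.302²) = 0.002144 K/W
R_total = 0.1114 K/W
Q = ΔT/R_total = 162/0.1114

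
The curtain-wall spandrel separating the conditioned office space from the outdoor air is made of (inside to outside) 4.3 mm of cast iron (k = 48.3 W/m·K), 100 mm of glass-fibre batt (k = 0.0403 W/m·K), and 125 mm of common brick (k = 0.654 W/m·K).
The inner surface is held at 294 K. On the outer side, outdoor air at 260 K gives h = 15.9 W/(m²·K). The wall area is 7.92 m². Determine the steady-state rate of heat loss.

Thermal resistances in series:
R_cast iron = L/(kA) = 0.0043/(48.3×7.92) = 1.124×10^-5 K/W
R_glass-fibre batt = L/(kA) = 0.1/(0.0403×7.92) = 0.3133 K/W
R_common brick = L/(kA) = 0.125/(0.654×7.92) = 0.02413 K/W
R_outer film = 1/(h_o·A) = 1/(15.9×7.92) = 0.007941 K/W
R_total = 0.3454 K/W
Q = ΔT / R_total = 34 / 0.3454

Q ≈ 98.4 W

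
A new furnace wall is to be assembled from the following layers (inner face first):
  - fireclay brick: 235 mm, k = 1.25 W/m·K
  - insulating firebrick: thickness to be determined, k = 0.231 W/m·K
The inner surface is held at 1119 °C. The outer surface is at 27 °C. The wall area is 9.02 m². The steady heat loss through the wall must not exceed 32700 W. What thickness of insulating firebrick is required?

L ≈ 26.2 mm

Treating each layer as a thermal resistance in series:
R_fireclay brick = L/(kA) = 0.235/(1.25×9.02) = 0.02084 K/W
Sum of the known resistances R_other = 0.02084 K/W
Required total resistance R_tot = ΔT/Q_allow = 1092/32700 = 0.03339 K/W
R_insulating firebrick = R_tot − R_other = 0.01255 K/W
L = R·k·A = 0.01255×0.231×9.02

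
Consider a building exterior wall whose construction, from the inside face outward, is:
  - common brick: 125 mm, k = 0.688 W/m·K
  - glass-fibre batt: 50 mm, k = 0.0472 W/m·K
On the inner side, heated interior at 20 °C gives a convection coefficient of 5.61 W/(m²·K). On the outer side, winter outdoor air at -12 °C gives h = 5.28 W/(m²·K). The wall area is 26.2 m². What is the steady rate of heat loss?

Series thermal resistances:
R_inner film = 1/(h_i·A) = 1/(5.61×26.2) = 0.006804 K/W
R_common brick = L/(kA) = 0.125/(0.688×26.2) = 0.006935 K/W
R_glass-fibre batt = L/(kA) = 0.05/(0.0472×26.2) = 0.04043 K/W
R_outer film = 1/(h_o·A) = 1/(5.28×26.2) = 0.007229 K/W
R_total = 0.0614 K/W
Q = ΔT / R_total = 32 / 0.0614

Q ≈ 521 W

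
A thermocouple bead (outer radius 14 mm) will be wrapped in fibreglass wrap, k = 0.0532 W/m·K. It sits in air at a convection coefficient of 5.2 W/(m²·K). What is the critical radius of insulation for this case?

For a sphere r_cr = 2k/h = 2×0.0532/5.2
r_cr = 20.5 mm; since the bare radius (14 mm) is below r_cr, adding a thin layer of insulation will *increase* heat loss.

r_cr ≈ 20.5 mm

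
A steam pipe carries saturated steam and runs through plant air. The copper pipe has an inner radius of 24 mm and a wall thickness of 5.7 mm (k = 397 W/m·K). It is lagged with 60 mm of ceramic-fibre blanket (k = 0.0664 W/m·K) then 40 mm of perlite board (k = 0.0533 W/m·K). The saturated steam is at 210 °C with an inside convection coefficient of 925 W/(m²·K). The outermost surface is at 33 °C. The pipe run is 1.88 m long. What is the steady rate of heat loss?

Per-layer cylindrical resistances, series-summed:
R_inner film = 1/(h_i·2πr₁L) = 1/(925×2π×0.024×1.88) = 0.003813 K/W
R_copper pipe wall = ln(29.7/24)/(2π×397×1.88) = 4.544×10^-5 K/W
R_ceramic-fibre blanket = ln(89.7/29.7)/(2π×0.0664×1.88) = 1.409 K/W
R_perlite board = ln(129.7/89.7)/(2π×0.0533×1.88) = 0.5857 K/W
R_total = 1.999 K/W
Q = ΔT/R_total = 177/1.999

Q ≈ 88.6 W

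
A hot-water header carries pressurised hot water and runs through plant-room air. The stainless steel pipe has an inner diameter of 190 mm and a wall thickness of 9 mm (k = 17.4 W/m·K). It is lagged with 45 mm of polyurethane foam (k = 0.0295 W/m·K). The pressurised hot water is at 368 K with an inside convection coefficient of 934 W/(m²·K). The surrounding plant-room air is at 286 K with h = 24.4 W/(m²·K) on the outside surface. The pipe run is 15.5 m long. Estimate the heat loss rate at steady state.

Q ≈ 640 W

Radial resistances (cylindrical: R_cond = ln(r_o/r_i)/(2πkL), R_conv = 1/(h·2πrL)):
R_inner film = 1/(h_i·2πr₁L) = 1/(934×2π×0.095×15.5) = 1.157×10^-4 K/W
R_stainless steel pipe wall = ln(104/95)/(2π×17.4×15.5) = 5.341×10^-5 K/W
R_polyurethane foam = ln(149/104)/(2π×0.0295×15.5) = 0.1252 K/W
R_outer film = 1/(h_o·2πr_oL) = 1/(24.4×2π×0.149×15.5) = 0.002824 K/W
R_total = 0.1281 K/W
Q = ΔT/R_total = 82/0.1281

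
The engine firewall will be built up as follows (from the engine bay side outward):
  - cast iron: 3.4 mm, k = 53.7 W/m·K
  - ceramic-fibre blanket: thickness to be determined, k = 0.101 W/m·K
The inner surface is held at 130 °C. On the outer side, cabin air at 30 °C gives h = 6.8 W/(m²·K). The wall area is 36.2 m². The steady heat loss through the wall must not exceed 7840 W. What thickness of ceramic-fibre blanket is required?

Model the wall as resistances in series:
R_cast iron = L/(kA) = 0.0034/(53.7×36.2) = 1.749×10^-6 K/W
R_outer film = 1/(h_o·A) = 1/(6.8×36.2) = 0.004062 K/W
Sum of the known resistances R_other = 0.004064 K/W
Required total resistance R_tot = ΔT/Q_allow = 100/7840 = 0.01276 K/W
R_ceramic-fibre blanket = R_tot − R_other = 0.008691 K/W
L = R·k·A = 0.008691×0.101×36.2

L ≈ 31.8 mm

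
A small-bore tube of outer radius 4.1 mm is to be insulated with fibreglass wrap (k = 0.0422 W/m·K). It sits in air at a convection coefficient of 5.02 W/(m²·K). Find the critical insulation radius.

For a cylinder r_cr = k/h = 0.0422/5.02
r_cr = 8.41 mm; since the bare radius (4.1 mm) is below r_cr, adding a thin layer of insulation will *increase* heat loss.

r_cr ≈ 8.41 mm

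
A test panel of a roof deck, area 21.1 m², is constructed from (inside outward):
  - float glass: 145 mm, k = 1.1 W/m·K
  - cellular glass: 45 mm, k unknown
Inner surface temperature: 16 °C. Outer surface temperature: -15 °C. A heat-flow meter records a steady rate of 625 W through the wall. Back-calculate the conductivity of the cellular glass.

Using the resistance-network approach (series):
R_float glass = L/(kA) = 0.145/(1.1×21.1) = 0.006247 K/W
Sum of known resistances R_other = 0.006247 K/W
Total R = ΔT/Q = 31/625 = 0.0496 K/W
R_cellular glass = R_total − R_other = 0.04335 K/W
k = L/(R·A) = 0.045/(0.04335×21.1)

k ≈ 0.0492 W/(m·K)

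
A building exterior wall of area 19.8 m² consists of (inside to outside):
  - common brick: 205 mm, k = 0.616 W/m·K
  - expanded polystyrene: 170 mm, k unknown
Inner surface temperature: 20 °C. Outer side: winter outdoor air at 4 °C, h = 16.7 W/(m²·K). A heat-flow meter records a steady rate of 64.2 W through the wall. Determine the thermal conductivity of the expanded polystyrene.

k ≈ 0.0374 W/(m·K)

Thermal resistances in series:
R_common brick = L/(kA) = 0.205/(0.616×19.8) = 0.01681 K/W
R_outer film = 1/(h_o·A) = 1/(16.7×19.8) = 0.003024 K/W
Sum of known resistances R_other = 0.01983 K/W
Total R = ΔT/Q = 16/64.2 = 0.2492 K/W
R_expanded polystyrene = R_total − R_other = 0.2294 K/W
k = L/(R·A) = 0.17/(0.2294×19.8)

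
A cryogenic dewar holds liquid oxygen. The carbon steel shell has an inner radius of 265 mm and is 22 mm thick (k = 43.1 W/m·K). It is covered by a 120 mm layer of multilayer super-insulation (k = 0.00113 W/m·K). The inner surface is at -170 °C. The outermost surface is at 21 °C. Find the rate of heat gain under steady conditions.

Spherical conduction: R = (1/r_in − 1/r_out)/(4πk) per layer; series-sum.
R_carbon steel shell = (1/0.265 − 1/0.287)/(4π×43.1) = 5.341×10^-4 K/W
R_multilayer super-insulation = (1/0.287 − 1/0.407)/(4π×0.00113) = 72.35 K/W
R_total = 72.35 K/W
Q = ΔT/R_total = 191/72.35

Q ≈ 2.64 W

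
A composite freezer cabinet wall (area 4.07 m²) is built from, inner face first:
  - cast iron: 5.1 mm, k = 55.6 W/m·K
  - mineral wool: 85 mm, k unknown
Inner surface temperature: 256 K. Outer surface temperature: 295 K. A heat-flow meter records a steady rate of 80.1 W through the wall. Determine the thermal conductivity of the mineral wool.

k ≈ 0.0429 W/(m·K)

Treating each layer as a thermal resistance in series:
R_cast iron = L/(kA) = 0.0051/(55.6×4.07) = 2.254×10^-5 K/W
Sum of known resistances R_other = 2.254×10^-5 K/W
Total R = ΔT/Q = 39/80.1 = 0.4869 K/W
R_mineral wool = R_total − R_other = 0.4869 K/W
k = L/(R·A) = 0.085/(0.4869×4.07)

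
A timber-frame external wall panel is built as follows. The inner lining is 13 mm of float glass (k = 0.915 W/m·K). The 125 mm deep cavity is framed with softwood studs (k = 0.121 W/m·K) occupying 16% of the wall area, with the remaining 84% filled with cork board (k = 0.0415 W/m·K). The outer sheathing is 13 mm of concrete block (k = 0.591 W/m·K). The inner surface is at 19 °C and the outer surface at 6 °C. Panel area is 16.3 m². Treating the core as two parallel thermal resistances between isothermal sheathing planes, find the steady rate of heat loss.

Sheathing layers in series; stud and cavity paths in parallel between them.
R_inner = 0.013/(0.915×16.3) = 8.716×10^-4 K/W
R_stud  = 0.125/(0.121×0.16×16.3) = 0.3961 K/W
R_cav   = 0.125/(0.0415×0.84×16.3) = 0.22 K/W
1/R_core = 1/R_stud + 1/R_cav → R_core = 0.1414 K/W
R_outer = 0.013/(0.591×16.3) = 0.001349 K/W
R_total = 0.1437 K/W
Q = ΔT/R_total = 13/0.1437

Q ≈ 90.5 W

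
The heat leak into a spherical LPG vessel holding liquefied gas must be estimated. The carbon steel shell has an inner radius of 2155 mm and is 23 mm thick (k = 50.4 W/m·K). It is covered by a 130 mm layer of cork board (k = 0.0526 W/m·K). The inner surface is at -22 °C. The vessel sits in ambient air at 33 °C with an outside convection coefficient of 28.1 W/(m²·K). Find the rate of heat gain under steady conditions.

Spherical conduction: R = (1/r_in − 1/r_out)/(4πk) per layer; series-sum.
R_carbon steel shell = (1/2.155 − 1/2.178)/(4π×50.4) = 7.737×10^-6 K/W
R_cork board = (1/2.178 − 1/2.308)/(4π×0.0526) = 0.03912 K/W
R_outer film = 1/(h·4πr_o²) = 1/(28.1×4π×2.308²) = 5.316×10^-4 K/W
R_total = 0.03966 K/W
Q = ΔT/R_total = 55/0.03966

Q ≈ 1390 W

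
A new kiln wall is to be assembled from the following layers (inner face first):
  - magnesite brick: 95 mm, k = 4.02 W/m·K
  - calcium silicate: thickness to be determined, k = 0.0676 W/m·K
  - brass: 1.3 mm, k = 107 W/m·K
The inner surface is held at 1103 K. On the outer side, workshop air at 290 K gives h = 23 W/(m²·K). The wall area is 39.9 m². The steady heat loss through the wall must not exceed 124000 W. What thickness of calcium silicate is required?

L ≈ 13.1 mm

Model the wall as resistances in series:
R_magnesite brick = L/(kA) = 0.095/(4.02×39.9) = 5.923×10^-4 K/W
R_brass = L/(kA) = 0.0013/(107×39.9) = 3.045×10^-7 K/W
R_outer film = 1/(h_o·A) = 1/(23×39.9) = 0.00109 K/W
Sum of the known resistances R_other = 0.001682 K/W
Required total resistance R_tot = ΔT/Q_allow = 813/124000 = 0.006556 K/W
R_calcium silicate = R_tot − R_other = 0.004874 K/W
L = R·k·A = 0.004874×0.0676×39.9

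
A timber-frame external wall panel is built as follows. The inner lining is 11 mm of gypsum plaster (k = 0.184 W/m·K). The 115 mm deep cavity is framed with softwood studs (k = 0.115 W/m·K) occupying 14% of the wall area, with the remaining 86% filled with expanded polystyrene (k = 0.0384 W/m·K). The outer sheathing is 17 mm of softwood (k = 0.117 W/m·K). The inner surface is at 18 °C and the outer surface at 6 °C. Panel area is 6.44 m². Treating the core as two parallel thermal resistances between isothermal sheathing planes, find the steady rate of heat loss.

Q ≈ 30.4 W

Sheathing layers in series; stud and cavity paths in parallel between them.
R_inner = 0.011/(0.184×6.44) = 0.009283 K/W
R_stud  = 0.115/(0.115×0.14×6.44) = 1.109 K/W
R_cav   = 0.115/(0.0384×0.86×6.44) = 0.5407 K/W
1/R_core = 1/R_stud + 1/R_cav → R_core = 0.3635 K/W
R_outer = 0.017/(0.117×6.44) = 0.02256 K/W
R_total = 0.3954 K/W
Q = ΔT/R_total = 12/0.3954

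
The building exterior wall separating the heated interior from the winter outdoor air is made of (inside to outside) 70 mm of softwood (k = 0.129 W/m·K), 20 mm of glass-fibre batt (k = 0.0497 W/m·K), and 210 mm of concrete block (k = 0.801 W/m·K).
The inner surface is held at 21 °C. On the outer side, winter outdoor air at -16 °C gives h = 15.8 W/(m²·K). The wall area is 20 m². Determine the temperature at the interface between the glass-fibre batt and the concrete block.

Series thermal resistances:
R_softwood = L/(kA) = 0.07/(0.129×20) = 0.02713 K/W
R_glass-fibre batt = L/(kA) = 0.02/(0.0497×20) = 0.02012 K/W
R_concrete block = L/(kA) = 0.21/(0.801×20) = 0.01311 K/W
R_outer film = 1/(h_o·A) = 1/(15.8×20) = 0.003165 K/W
R_total = 0.06353 K/W;  Q = ΔT/R_total = 37/0.06353 = 582.4 W
T_interface = T_inner − Q·ΣR(inner→interface) = 21 − 582×0.04725

T ≈ -6.52 °C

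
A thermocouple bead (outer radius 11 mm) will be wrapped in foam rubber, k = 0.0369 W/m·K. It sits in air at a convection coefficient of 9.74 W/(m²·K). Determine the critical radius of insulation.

For a sphere r_cr = 2k/h = 2×0.0369/9.74
r_cr = 7.58 mm; since the bare radius (11 mm) is above r_cr, any added insulation will reduce heat loss.

r_cr ≈ 7.58 mm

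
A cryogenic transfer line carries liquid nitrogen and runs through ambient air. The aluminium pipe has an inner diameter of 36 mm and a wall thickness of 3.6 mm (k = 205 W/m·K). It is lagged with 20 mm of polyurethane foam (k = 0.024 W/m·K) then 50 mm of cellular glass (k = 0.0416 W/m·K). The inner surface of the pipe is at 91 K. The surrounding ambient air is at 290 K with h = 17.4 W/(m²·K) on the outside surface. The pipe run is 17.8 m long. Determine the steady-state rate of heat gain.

For a radial system each layer contributes R = ln(r_out/r_in)/(2πkL); films add R = 1/(hA).
R_aluminium pipe wall = ln(21.6/18)/(2π×205×17.8) = 7.952×10^-6 K/W
R_polyurethane foam = ln(41.6/21.6)/(2π×0.024×17.8) = 0.2442 K/W
R_cellular glass = ln(91.6/41.6)/(2π×0.0416×17.8) = 0.1697 K/W
R_outer film = 1/(h_o·2πr_oL) = 1/(17.4×2π×0.0916×17.8) = 0.00561 K/W
R_total = 0.4194 K/W
Q = ΔT/R_total = 199/0.4194

Q ≈ 474 W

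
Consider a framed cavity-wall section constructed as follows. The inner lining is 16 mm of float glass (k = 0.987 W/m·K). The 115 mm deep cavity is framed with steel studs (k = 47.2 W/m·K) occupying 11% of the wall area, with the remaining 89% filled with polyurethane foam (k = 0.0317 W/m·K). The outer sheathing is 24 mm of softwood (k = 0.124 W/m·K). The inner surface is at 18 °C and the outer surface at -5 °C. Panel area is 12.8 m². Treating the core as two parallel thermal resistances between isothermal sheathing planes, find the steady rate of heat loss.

Q ≈ 1270 W

Sheathing layers in series; stud and cavity paths in parallel between them.
R_inner = 0.016/(0.987×12.8) = 0.001266 K/W
R_stud  = 0.115/(47.2×0.11×12.8) = 0.00173 K/W
R_cav   = 0.115/(0.0317×0.89×12.8) = 0.3184 K/W
1/R_core = 1/R_stud + 1/R_cav → R_core = 0.001721 K/W
R_outer = 0.024/(0.124×12.8) = 0.01512 K/W
R_total = 0.01811 K/W
Q = ΔT/R_total = 23/0.01811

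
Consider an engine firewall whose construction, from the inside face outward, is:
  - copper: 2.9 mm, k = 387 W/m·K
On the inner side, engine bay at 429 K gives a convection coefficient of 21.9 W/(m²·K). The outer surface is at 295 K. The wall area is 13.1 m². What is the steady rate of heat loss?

Series thermal resistances:
R_inner film = 1/(h_i·A) = 1/(21.9×13.1) = 0.003486 K/W
R_copper = L/(kA) = 0.0029/(387×13.1) = 5.72×10^-7 K/W
R_total = 0.003486 K/W
Q = ΔT / R_total = 134 / 0.003486

Q ≈ 38400 W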